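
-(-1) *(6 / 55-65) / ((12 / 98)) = -174881 / 330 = -529.94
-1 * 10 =-10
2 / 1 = 2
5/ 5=1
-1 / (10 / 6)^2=-9 / 25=-0.36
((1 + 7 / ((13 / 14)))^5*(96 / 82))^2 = 2823000961.79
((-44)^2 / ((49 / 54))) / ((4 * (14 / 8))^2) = 104544 / 2401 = 43.54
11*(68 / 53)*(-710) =-531080 / 53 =-10020.38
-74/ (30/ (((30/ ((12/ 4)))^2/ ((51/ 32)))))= -23680/ 153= -154.77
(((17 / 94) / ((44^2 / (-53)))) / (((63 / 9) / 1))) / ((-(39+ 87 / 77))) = 901 / 51120960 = 0.00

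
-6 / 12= -1 / 2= -0.50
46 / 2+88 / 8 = 34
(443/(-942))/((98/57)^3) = -0.09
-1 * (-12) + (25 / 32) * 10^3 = 3173 / 4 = 793.25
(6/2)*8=24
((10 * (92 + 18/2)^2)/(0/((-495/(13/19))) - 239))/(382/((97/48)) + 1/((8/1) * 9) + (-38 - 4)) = -712437840/245443679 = -2.90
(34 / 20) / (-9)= -0.19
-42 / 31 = -1.35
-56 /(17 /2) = -112 /17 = -6.59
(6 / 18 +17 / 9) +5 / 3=35 / 9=3.89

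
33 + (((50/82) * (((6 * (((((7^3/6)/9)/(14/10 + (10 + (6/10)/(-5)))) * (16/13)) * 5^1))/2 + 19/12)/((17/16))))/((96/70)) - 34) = 553689967/137980908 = 4.01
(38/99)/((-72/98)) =-931/1782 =-0.52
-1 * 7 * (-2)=14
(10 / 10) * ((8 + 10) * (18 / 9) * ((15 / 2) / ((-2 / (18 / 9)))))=-270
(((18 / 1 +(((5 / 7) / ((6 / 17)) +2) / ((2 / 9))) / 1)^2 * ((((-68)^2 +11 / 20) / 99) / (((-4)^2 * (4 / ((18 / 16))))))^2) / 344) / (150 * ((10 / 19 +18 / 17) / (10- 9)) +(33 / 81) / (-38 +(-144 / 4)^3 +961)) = 11115209611070512119 / 1034272234821753241600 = 0.01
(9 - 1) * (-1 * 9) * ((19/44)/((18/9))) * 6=-1026/11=-93.27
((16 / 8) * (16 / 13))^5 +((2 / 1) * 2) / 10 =168514746 / 1856465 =90.77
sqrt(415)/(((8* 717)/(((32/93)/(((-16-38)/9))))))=-0.00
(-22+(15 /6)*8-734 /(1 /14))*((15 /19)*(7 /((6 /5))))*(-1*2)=1798650 /19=94665.79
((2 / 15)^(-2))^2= 50625 / 16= 3164.06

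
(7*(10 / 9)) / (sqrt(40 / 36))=7*sqrt(10) / 3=7.38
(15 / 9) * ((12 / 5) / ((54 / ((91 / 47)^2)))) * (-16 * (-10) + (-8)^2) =62.20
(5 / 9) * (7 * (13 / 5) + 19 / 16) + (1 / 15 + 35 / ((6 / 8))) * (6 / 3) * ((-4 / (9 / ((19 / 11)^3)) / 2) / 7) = -90962171 / 20124720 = -4.52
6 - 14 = -8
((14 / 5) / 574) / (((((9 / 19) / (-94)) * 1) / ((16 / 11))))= -28576 / 20295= -1.41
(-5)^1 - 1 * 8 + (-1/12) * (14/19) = -1489/114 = -13.06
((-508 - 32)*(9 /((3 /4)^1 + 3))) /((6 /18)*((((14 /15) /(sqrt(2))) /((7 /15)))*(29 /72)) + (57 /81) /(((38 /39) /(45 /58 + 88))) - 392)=3413679552*sqrt(2) /2109182065697 + 8336789972352 /2109182065697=3.95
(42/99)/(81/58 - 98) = -812/184899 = -0.00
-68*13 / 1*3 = -2652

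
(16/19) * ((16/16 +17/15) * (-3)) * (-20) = 2048/19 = 107.79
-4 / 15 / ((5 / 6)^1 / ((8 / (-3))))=64 / 75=0.85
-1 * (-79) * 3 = 237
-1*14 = -14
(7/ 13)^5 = 16807/ 371293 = 0.05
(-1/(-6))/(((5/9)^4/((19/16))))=41553/20000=2.08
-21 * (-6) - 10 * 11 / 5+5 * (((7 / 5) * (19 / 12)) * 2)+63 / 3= 883 / 6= 147.17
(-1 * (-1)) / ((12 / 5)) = 5 / 12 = 0.42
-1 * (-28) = 28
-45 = -45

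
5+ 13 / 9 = 58 / 9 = 6.44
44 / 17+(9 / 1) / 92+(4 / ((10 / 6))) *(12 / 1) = 246221 / 7820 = 31.49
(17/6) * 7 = 119/6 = 19.83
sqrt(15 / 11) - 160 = -160 + sqrt(165) / 11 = -158.83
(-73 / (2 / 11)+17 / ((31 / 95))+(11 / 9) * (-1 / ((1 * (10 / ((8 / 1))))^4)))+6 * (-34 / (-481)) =-58624788127 / 167748750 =-349.48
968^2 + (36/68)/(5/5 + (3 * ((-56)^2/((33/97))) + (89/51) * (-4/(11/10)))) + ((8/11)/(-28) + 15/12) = 4476473320070293/4777324244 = 937025.22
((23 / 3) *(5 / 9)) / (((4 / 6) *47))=115 / 846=0.14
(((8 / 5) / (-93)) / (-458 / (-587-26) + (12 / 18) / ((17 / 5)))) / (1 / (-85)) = 1.55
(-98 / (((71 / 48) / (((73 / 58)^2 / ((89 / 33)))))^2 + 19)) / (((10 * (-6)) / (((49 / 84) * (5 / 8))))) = 10607509766007 / 451416935769220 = 0.02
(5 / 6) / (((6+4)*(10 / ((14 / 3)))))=7 / 180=0.04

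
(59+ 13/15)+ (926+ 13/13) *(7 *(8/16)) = 99131/30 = 3304.37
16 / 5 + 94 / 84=907 / 210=4.32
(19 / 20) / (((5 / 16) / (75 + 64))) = 10564 / 25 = 422.56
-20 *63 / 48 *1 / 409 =-105 / 1636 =-0.06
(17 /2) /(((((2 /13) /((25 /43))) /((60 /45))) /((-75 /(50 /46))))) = -127075 /43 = -2955.23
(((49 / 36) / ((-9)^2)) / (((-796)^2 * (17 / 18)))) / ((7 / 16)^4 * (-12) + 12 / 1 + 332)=25088 / 306946783161261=0.00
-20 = -20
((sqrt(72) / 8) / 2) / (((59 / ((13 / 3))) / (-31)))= -403*sqrt(2) / 472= -1.21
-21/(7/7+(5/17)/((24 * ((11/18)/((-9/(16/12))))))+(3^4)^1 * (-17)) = 62832/4117397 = 0.02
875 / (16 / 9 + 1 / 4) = 31500 / 73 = 431.51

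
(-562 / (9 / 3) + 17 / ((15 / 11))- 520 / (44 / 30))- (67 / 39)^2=-44534866 / 83655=-532.36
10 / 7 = 1.43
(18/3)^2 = 36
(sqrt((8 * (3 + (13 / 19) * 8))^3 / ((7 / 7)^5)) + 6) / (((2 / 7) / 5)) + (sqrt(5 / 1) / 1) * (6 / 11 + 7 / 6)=113 * sqrt(5) / 66 + 105 + 45080 * sqrt(6118) / 361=9876.28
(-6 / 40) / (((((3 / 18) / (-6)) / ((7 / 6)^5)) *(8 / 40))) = 16807 / 288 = 58.36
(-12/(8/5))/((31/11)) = -165/62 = -2.66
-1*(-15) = 15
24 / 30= 4 / 5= 0.80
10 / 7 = 1.43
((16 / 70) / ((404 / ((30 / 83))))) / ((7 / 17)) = 204 / 410767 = 0.00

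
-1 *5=-5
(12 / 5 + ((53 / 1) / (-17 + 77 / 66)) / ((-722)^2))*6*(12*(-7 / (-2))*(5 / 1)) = 3023.99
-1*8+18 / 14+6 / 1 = -5 / 7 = -0.71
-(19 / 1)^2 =-361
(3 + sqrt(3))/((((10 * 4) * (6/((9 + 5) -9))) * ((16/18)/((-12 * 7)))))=-189/32 -63 * sqrt(3)/32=-9.32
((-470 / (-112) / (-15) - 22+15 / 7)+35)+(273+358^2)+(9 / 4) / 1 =21580291 / 168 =128454.11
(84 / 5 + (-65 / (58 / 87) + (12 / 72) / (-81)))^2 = 9614390809 / 1476225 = 6512.82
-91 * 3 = -273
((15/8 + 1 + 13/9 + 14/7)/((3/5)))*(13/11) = 29575/2376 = 12.45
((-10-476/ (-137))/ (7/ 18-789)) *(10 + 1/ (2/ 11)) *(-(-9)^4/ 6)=-272747331/ 1944715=-140.25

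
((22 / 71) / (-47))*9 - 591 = -1972365 / 3337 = -591.06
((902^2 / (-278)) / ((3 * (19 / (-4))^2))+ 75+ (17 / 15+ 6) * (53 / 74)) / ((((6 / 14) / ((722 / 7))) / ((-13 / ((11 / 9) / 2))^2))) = 12494704831596 / 3111515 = 4015633.81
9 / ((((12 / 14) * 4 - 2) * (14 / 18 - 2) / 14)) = -3969 / 55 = -72.16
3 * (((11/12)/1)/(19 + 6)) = 0.11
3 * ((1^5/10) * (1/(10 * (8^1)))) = 3/800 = 0.00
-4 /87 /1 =-4 /87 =-0.05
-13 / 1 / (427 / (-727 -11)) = 9594 / 427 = 22.47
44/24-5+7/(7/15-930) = -3.17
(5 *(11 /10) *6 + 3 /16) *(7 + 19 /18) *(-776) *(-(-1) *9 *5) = -37342575 /4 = -9335643.75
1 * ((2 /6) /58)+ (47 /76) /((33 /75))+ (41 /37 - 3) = -1293449 /2691084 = -0.48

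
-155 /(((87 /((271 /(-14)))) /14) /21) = 294035 /29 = 10139.14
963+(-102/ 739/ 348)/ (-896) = 36983390993/ 38404352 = 963.00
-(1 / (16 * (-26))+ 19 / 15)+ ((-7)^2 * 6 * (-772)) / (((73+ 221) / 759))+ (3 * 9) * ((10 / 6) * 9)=-3653796209 / 6240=-585544.26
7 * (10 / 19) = 70 / 19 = 3.68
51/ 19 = 2.68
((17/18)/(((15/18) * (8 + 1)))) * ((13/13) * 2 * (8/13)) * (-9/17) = -16/195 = -0.08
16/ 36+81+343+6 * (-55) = 850/ 9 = 94.44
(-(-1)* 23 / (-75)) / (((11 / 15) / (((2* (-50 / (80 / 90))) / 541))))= 1035 / 11902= 0.09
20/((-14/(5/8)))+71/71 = 3/28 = 0.11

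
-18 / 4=-9 / 2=-4.50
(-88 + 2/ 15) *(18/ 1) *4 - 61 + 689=-28492/ 5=-5698.40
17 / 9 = 1.89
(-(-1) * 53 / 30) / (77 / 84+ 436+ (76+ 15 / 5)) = 106 / 30955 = 0.00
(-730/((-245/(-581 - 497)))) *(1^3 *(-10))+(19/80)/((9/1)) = 23126419/720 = 32120.03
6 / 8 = 3 / 4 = 0.75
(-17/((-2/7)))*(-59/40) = -7021/80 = -87.76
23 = 23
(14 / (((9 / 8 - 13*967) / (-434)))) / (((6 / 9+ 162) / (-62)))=-1130136 / 6134099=-0.18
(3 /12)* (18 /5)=9 /10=0.90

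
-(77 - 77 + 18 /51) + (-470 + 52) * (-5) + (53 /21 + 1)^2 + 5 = 15796661 /7497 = 2107.06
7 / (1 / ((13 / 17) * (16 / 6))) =14.27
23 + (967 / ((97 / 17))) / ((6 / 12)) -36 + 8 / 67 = 2119115 / 6499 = 326.07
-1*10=-10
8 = 8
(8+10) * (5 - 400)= -7110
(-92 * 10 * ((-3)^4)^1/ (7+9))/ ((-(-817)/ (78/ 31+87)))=-510.31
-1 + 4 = 3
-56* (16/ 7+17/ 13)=-201.23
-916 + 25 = -891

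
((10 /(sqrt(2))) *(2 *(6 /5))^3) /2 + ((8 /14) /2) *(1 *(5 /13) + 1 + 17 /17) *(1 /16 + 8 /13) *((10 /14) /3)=7285 /66248 + 864 *sqrt(2) /25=48.99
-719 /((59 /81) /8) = -465912 /59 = -7896.81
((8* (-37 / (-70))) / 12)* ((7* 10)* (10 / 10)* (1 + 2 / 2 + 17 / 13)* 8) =652.72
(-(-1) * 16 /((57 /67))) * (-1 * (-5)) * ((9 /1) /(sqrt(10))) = 1608 * sqrt(10) /19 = 267.63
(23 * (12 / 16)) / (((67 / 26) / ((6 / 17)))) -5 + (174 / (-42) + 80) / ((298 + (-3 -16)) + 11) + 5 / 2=143557 / 1156085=0.12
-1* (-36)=36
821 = 821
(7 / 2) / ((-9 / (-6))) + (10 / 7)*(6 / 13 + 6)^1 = 451 / 39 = 11.56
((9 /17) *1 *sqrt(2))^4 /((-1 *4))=-6561 /83521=-0.08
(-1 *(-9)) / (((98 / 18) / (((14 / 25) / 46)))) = 81 / 4025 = 0.02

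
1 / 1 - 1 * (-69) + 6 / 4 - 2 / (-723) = 103393 / 1446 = 71.50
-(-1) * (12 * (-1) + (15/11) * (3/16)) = -11.74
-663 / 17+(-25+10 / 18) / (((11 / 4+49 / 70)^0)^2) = -571 / 9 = -63.44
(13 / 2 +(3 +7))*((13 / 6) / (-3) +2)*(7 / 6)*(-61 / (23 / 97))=-455609 / 72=-6327.90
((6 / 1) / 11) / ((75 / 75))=0.55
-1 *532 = -532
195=195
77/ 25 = 3.08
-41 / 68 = -0.60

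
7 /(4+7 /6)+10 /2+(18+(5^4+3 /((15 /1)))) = 100681 /155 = 649.55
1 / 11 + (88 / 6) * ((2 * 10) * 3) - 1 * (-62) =10363 / 11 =942.09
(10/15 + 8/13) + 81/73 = 6809/2847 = 2.39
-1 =-1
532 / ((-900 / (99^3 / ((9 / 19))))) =-30270933 / 25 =-1210837.32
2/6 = 0.33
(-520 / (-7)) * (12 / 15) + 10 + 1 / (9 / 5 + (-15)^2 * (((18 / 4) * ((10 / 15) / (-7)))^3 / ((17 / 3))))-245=-47700019 / 270522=-176.33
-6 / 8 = -0.75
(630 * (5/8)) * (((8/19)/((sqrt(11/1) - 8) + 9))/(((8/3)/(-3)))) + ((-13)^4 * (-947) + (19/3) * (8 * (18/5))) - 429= -20556096161/760 - 2835 * sqrt(11)/152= -27047556.81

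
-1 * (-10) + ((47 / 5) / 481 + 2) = 28907 / 2405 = 12.02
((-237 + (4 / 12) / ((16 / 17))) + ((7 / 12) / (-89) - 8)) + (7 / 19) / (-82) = -271396899 / 1109296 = -244.66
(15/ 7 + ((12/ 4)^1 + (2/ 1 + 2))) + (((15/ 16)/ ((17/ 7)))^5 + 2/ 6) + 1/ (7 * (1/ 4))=314410721564477/ 31265387446272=10.06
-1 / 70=-0.01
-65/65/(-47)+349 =16404/47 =349.02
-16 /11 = -1.45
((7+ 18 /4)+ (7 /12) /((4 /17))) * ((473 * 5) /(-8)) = -1586915 /384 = -4132.59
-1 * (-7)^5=16807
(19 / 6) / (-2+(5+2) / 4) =-38 / 3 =-12.67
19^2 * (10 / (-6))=-1805 / 3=-601.67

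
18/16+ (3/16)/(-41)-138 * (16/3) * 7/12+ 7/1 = -421.21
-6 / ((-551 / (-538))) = -3228 / 551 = -5.86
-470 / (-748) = 235 / 374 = 0.63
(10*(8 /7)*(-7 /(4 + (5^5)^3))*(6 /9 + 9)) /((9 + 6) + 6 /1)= -2320 /1922607422127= -0.00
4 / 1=4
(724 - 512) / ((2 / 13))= 1378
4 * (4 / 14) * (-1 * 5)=-40 / 7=-5.71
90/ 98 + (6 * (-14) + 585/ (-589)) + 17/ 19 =-2400661/ 28861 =-83.18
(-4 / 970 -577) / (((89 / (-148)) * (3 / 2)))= 82834712 / 129495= 639.67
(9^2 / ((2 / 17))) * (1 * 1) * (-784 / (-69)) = 179928 / 23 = 7822.96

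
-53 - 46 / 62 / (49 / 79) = -82324 / 1519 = -54.20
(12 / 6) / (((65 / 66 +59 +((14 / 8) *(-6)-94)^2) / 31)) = 8184 / 1449391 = 0.01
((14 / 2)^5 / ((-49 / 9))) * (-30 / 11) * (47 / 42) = 103635 / 11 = 9421.36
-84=-84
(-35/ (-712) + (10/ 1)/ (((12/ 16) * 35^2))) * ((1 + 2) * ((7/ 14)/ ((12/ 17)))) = 534157/ 4186560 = 0.13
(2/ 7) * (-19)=-38/ 7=-5.43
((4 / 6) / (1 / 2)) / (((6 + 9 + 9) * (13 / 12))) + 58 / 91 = 188 / 273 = 0.69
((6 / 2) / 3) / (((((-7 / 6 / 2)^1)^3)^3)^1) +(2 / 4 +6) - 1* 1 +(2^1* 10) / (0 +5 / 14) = -5356067043 / 80707214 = -66.36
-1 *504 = -504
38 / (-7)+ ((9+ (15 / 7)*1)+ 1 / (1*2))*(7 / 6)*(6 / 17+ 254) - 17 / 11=13540244 / 3927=3447.99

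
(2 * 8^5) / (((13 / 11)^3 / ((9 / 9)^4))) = 87228416 / 2197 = 39703.42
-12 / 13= -0.92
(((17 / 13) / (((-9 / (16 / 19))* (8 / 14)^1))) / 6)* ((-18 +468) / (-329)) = 1700 / 34827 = 0.05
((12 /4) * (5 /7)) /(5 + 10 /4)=2 /7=0.29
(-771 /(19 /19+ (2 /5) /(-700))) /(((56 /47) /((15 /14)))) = -22648125 /32648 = -693.71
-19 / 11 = -1.73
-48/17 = -2.82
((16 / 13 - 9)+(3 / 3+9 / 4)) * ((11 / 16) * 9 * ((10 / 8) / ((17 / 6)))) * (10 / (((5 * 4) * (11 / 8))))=-31725 / 7072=-4.49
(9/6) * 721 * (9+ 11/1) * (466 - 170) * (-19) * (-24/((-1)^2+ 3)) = 729882720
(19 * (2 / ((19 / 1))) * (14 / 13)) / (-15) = -28 / 195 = -0.14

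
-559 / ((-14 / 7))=559 / 2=279.50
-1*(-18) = 18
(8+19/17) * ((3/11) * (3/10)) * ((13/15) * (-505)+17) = -58683/187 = -313.81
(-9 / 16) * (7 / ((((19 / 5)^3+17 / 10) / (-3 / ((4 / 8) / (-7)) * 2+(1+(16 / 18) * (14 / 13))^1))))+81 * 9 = 1063465813 / 1470872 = 723.02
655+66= 721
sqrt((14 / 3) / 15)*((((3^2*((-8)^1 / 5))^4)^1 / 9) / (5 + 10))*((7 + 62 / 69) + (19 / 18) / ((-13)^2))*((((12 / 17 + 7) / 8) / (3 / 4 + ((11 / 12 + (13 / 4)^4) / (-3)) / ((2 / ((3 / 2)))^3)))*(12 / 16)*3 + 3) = 65171079124992*sqrt(70) / 135942674725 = 4010.96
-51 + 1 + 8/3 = -142/3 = -47.33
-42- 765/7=-151.29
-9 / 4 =-2.25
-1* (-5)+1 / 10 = 51 / 10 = 5.10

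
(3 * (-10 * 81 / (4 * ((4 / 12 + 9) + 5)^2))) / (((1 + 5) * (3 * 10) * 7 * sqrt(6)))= -81 * sqrt(6) / 207088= -0.00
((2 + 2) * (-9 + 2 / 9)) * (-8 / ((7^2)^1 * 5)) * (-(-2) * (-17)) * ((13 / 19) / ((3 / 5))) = -1117376 / 25137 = -44.45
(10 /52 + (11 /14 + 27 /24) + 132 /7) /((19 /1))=1.10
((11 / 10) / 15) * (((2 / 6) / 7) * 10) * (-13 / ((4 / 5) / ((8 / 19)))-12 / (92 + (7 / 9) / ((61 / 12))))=-6143621 / 25232760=-0.24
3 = 3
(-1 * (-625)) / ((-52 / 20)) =-3125 / 13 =-240.38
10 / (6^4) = 5 / 648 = 0.01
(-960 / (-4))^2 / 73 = 789.04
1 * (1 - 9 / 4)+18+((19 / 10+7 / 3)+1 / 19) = 23981 / 1140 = 21.04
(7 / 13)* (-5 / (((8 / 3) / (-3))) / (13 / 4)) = 315 / 338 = 0.93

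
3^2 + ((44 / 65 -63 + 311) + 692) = 61729 / 65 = 949.68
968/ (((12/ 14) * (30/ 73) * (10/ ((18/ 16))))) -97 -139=14631/ 200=73.16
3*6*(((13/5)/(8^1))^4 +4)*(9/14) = 831753441/17920000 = 46.41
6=6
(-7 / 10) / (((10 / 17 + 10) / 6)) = -119 / 300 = -0.40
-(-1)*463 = 463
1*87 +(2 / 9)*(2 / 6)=2351 / 27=87.07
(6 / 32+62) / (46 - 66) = -199 / 64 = -3.11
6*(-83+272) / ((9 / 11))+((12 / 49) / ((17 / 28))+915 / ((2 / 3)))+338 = 737063 / 238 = 3096.90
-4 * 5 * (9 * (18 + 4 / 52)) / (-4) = 10575 / 13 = 813.46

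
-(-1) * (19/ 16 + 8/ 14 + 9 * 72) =649.76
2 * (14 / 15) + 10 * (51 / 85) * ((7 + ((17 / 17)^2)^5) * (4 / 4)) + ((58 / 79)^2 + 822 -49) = 77083123 / 93615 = 823.41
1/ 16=0.06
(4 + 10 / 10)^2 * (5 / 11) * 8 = 1000 / 11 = 90.91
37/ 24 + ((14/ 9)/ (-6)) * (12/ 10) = 443/ 360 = 1.23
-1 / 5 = -0.20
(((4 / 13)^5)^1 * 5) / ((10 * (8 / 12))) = 768 / 371293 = 0.00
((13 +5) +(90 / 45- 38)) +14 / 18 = -155 / 9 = -17.22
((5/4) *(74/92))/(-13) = -185/2392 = -0.08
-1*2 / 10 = -1 / 5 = -0.20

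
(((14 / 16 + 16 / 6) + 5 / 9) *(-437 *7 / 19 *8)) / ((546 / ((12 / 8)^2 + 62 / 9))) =-2232265 / 25272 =-88.33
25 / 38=0.66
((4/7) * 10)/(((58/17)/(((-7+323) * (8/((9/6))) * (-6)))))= -3438080/203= -16936.35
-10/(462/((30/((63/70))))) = -500/693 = -0.72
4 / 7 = 0.57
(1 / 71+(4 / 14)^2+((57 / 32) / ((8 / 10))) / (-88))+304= 11915746021 / 39187456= 304.07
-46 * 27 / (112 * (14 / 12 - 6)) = 1863 / 812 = 2.29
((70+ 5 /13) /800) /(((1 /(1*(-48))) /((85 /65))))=-9333 /1690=-5.52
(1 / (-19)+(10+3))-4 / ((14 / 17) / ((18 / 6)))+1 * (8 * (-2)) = -2344 / 133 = -17.62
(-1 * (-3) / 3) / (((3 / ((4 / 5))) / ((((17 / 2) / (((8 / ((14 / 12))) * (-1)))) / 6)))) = -0.06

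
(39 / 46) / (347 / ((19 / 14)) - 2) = 741 / 221720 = 0.00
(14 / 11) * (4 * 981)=54936 / 11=4994.18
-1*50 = -50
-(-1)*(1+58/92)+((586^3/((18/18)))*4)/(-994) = -18513127877/22862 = -809777.27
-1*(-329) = 329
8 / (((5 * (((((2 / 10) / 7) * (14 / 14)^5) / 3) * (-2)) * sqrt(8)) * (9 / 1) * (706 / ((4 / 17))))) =-14 * sqrt(2) / 18003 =-0.00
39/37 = 1.05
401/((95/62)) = 24862/95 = 261.71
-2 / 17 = -0.12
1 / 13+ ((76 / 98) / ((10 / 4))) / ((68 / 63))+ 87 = 675763 / 7735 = 87.36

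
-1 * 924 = -924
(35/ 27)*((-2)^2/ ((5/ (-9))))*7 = -196/ 3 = -65.33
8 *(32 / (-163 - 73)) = -64 / 59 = -1.08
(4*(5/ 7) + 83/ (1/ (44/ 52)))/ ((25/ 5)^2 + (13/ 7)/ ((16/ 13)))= 106416/ 38597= 2.76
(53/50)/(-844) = -53/42200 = -0.00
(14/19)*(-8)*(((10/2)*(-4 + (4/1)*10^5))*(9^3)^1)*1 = -163294367040/19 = -8594440370.53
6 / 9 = 2 / 3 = 0.67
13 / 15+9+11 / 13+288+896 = 232969 / 195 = 1194.71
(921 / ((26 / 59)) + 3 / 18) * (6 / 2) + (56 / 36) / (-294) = 15406322 / 2457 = 6270.38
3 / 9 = 1 / 3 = 0.33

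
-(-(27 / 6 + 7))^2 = -529 / 4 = -132.25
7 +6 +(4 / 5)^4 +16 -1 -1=17131 / 625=27.41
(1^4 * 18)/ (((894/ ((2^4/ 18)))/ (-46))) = -368/ 447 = -0.82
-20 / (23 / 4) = -80 / 23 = -3.48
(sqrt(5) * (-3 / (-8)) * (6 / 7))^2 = 405 / 784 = 0.52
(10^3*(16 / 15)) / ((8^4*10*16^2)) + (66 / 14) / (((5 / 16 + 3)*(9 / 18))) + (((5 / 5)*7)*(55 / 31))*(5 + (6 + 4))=106918486177 / 565297152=189.14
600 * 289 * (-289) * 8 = -400900800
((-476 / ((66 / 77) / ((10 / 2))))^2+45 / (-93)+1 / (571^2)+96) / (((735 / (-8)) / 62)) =-5202920.75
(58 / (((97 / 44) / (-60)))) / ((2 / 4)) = -306240 / 97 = -3157.11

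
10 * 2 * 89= 1780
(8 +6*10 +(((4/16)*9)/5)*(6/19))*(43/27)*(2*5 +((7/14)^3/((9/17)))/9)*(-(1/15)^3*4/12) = -3617016337/33657930000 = -0.11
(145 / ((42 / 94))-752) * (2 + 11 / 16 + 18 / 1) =-2971387 / 336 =-8843.41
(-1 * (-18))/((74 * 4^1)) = 9/148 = 0.06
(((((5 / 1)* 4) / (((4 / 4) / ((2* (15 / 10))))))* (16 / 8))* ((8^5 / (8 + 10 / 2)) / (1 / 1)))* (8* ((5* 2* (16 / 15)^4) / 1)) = 31325117.60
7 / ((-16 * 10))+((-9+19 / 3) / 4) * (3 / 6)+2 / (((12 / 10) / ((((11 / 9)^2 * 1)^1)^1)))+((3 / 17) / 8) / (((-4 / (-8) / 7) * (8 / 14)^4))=105945131 / 21150720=5.01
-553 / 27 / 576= -553 / 15552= -0.04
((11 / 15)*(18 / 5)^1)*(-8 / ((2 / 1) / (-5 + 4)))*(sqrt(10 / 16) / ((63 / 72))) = 528*sqrt(10) / 175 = 9.54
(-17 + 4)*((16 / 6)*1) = -34.67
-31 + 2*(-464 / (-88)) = -225 / 11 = -20.45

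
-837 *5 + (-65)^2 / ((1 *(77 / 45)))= -132120 / 77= -1715.84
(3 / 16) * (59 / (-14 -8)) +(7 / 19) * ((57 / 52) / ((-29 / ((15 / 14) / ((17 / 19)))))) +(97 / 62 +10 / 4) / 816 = -35984055 / 69935008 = -0.51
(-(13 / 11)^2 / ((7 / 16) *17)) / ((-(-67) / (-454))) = 1227616 / 964733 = 1.27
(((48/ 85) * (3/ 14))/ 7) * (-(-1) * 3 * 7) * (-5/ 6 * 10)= -360/ 119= -3.03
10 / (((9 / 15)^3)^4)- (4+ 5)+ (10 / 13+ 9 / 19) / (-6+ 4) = 1203528748427 / 262531854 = 4584.32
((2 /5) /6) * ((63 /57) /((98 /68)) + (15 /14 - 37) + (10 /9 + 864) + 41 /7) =2000921 /35910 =55.72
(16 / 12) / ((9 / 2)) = 8 / 27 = 0.30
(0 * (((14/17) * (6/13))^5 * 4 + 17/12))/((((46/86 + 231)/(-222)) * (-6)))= 0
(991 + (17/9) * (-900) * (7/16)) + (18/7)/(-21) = 48437/196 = 247.13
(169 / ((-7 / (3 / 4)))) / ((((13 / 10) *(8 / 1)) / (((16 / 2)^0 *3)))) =-585 / 112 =-5.22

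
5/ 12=0.42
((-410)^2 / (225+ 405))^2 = 282576100 / 3969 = 71195.79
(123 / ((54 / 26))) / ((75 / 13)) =10.27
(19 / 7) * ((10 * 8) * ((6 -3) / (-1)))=-4560 / 7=-651.43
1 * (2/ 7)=2/ 7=0.29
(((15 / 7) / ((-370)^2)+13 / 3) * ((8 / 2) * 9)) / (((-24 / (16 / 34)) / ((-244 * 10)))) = 7463.56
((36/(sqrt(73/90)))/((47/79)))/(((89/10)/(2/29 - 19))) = -46840680 * sqrt(730)/8855411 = -142.91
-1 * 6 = -6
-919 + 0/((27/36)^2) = -919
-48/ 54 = -8/ 9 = -0.89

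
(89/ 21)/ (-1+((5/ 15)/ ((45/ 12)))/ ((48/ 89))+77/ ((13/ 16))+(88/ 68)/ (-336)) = 7080840/ 156934811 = 0.05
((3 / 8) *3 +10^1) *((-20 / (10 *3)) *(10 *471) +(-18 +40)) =-138751 / 4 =-34687.75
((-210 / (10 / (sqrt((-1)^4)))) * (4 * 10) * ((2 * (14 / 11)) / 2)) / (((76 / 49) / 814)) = -561075.79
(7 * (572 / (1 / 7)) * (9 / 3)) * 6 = 504504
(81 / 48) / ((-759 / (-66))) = 27 / 184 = 0.15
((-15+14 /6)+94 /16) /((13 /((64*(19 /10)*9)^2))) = -203361408 /325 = -625727.41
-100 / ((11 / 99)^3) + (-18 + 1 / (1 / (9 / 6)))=-145833 / 2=-72916.50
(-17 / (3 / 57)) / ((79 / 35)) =-11305 / 79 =-143.10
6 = 6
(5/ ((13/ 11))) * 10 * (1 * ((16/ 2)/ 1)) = 338.46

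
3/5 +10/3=59/15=3.93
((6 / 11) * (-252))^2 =2286144 / 121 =18893.75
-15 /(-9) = 5 /3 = 1.67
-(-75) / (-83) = -75 / 83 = -0.90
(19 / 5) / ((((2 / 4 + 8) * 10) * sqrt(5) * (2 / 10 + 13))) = 19 * sqrt(5) / 28050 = 0.00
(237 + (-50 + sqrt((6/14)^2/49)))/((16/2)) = 4583/196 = 23.38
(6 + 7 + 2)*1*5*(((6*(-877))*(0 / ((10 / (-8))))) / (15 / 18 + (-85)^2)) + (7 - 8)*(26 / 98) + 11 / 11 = 36 / 49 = 0.73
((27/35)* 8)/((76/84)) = 648/95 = 6.82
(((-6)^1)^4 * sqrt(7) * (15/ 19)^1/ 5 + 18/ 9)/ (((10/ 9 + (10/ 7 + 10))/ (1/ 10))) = 63/ 3950 + 61236 * sqrt(7)/ 37525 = 4.33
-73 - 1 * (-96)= 23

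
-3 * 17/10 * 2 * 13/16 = -663/80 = -8.29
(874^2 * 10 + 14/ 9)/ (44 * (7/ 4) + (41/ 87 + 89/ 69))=45855485618/ 472803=96986.45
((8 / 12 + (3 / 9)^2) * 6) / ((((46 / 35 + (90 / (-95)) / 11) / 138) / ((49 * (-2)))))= -57708035 / 1123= -51387.39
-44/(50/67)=-58.96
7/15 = 0.47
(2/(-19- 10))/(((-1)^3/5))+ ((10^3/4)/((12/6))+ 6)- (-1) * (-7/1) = 3606/29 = 124.34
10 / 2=5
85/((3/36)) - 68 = 952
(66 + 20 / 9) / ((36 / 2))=307 / 81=3.79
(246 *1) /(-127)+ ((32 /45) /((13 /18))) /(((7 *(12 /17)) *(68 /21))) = -15482 /8255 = -1.88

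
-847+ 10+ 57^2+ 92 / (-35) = 84328 / 35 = 2409.37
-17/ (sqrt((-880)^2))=-17/ 880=-0.02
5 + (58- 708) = -645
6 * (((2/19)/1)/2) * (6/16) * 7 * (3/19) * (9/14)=243/2888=0.08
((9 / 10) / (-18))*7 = -7 / 20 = -0.35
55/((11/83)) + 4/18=3737/9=415.22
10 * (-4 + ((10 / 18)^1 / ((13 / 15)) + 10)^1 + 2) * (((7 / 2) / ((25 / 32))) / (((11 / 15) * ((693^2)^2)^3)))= 10784 / 250632169135194522546155982212965449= 0.00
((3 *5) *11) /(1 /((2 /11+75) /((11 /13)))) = 161265 /11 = 14660.45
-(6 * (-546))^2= -10732176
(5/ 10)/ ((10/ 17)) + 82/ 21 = 1997/ 420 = 4.75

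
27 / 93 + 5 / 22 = 353 / 682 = 0.52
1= 1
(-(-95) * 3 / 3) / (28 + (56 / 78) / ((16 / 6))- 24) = 2470 / 111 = 22.25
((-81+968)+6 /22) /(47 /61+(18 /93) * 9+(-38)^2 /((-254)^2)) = 29767940464 /85042683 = 350.04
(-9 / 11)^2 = 81 / 121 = 0.67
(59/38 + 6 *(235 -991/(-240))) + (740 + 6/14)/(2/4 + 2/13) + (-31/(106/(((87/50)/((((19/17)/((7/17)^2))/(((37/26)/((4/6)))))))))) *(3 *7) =84132188731/32796400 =2565.29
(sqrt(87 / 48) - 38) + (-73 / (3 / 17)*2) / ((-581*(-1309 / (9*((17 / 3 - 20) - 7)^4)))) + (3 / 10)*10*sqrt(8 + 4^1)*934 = -2495373698 / 1207899 + sqrt(29) / 4 + 5604*sqrt(3) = 7641.88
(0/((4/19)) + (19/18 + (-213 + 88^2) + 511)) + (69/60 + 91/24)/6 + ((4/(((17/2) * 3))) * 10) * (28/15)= 98492921/12240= 8046.81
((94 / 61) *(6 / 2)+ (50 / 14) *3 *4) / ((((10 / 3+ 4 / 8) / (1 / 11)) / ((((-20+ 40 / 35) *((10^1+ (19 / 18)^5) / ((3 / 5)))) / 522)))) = -361076206205 / 470895225948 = -0.77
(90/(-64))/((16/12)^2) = -405/512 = -0.79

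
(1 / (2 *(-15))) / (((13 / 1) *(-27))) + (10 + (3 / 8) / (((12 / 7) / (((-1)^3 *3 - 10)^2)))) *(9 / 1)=71219671 / 168480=422.72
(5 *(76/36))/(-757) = -95/6813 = -0.01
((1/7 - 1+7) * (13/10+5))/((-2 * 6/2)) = -129/20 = -6.45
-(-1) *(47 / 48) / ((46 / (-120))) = -235 / 92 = -2.55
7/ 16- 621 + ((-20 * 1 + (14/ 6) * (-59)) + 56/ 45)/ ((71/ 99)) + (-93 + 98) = -4735259/ 5680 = -833.67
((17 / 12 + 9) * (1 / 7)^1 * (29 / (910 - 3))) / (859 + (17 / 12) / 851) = 24679 / 445553773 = 0.00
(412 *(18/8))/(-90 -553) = -1.44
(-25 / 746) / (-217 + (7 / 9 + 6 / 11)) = 2475 / 15928592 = 0.00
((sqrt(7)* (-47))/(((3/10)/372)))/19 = -58280* sqrt(7)/19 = -8115.49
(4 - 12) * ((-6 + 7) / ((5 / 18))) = -144 / 5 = -28.80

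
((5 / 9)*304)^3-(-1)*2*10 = 3511822580 / 729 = 4817314.92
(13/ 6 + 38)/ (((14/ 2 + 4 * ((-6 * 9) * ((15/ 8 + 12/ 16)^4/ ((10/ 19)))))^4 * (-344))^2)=889133064352800387891200000000/ 54295795281122139852747197417102139143044549686201184351528840646187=0.00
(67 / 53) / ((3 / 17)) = 1139 / 159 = 7.16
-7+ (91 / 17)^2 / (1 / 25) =205002 / 289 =709.35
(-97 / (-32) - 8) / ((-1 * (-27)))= -53 / 288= -0.18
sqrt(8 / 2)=2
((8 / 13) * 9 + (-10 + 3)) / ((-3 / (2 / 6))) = 19 / 117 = 0.16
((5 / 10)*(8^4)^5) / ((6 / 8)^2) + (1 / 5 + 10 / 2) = 46116860184273879274 / 45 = 1024819115206086206.09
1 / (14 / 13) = 13 / 14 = 0.93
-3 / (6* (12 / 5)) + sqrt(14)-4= -101 / 24 + sqrt(14)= -0.47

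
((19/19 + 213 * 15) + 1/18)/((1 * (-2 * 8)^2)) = 57529/4608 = 12.48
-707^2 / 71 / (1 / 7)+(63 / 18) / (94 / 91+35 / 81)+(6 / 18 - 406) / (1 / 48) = -68750.50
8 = 8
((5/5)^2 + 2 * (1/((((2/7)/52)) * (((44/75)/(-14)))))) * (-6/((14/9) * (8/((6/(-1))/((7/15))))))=-116079885/2156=-53840.39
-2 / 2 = -1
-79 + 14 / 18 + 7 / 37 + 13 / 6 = -50527 / 666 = -75.87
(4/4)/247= 0.00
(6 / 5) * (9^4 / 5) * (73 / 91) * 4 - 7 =11478947 / 2275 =5045.69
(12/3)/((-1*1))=-4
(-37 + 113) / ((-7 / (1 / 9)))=-76 / 63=-1.21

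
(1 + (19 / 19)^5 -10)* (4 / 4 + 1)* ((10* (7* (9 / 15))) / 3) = -224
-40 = -40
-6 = -6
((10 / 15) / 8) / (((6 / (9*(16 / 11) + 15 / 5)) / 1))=59 / 264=0.22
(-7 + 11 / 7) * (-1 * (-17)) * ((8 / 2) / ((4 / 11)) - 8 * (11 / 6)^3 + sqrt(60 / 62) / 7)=667964 / 189 - 646 * sqrt(930) / 1519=3521.23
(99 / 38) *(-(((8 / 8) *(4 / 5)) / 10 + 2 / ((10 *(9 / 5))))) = -0.50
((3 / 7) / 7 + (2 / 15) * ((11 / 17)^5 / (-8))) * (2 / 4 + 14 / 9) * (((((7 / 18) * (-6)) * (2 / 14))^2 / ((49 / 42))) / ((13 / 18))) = 9164262157 / 569802812670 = 0.02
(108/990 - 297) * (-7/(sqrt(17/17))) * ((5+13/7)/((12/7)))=457212/55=8312.95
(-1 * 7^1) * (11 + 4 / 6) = -245 / 3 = -81.67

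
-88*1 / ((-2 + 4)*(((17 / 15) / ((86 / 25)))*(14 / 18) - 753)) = 102168 / 1747871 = 0.06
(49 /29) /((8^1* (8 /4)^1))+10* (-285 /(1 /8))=-10579151 /464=-22799.89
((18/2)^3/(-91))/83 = -729/7553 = -0.10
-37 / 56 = -0.66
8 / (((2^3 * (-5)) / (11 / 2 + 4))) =-19 / 10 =-1.90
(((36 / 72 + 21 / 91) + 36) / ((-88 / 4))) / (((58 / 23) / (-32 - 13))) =988425 / 33176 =29.79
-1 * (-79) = 79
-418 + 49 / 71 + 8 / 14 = -207119 / 497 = -416.74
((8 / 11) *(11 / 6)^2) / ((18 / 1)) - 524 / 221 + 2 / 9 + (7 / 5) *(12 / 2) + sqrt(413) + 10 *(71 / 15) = sqrt(413) + 4808237 / 89505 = 74.04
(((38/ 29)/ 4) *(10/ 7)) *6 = 570/ 203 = 2.81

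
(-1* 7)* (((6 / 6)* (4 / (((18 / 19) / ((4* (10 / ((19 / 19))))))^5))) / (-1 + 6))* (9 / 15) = -8874338816000 / 19683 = -450863121.27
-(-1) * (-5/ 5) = -1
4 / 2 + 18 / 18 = 3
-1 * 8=-8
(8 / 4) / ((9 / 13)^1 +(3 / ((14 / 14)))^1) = 0.54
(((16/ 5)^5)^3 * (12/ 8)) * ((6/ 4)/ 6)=432345564227567616/ 30517578125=14167099.45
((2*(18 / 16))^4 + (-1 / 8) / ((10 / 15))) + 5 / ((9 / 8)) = 68857 / 2304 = 29.89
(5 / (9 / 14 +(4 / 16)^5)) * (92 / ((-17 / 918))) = -35610624 / 923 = -38581.39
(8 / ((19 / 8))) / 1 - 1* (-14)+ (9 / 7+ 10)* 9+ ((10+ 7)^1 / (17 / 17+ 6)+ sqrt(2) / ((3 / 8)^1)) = 8* sqrt(2) / 3+ 2306 / 19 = 125.14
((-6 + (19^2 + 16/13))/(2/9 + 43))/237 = 13893/399503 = 0.03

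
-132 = -132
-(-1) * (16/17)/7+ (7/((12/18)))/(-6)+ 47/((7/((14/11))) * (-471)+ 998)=-356287/216580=-1.65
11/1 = 11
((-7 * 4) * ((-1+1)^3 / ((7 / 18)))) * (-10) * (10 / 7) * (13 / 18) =0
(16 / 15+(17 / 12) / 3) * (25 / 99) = 1385 / 3564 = 0.39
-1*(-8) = 8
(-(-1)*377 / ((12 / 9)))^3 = 1446731091 / 64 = 22605173.30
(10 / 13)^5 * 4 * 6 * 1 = 2400000 / 371293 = 6.46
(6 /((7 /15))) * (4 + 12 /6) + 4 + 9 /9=575 /7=82.14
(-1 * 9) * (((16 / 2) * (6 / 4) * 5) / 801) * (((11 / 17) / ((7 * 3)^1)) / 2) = -0.01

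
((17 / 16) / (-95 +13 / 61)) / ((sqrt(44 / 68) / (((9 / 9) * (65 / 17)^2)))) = -257725 * sqrt(187) / 17299744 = -0.20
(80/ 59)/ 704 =5/ 2596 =0.00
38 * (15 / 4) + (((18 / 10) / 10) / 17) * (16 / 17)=2059269 / 14450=142.51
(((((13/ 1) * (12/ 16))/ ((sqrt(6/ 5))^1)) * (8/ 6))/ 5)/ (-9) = -13 * sqrt(30)/ 270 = -0.26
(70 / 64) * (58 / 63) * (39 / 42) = 1885 / 2016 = 0.94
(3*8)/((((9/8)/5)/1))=106.67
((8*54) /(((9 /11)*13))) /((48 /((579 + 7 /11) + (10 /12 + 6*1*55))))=770.40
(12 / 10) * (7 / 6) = 7 / 5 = 1.40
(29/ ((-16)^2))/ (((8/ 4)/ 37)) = 1073/ 512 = 2.10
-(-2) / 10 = 1 / 5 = 0.20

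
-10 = -10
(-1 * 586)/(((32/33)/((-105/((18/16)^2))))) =451220/9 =50135.56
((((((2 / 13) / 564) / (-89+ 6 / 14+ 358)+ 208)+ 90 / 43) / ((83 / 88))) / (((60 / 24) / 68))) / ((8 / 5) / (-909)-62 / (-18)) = 56626335149231760 / 32175887404739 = 1759.90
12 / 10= 6 / 5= 1.20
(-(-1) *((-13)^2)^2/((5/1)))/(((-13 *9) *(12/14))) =-15379/270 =-56.96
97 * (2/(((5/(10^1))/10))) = 3880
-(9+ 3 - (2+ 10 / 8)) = -35 / 4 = -8.75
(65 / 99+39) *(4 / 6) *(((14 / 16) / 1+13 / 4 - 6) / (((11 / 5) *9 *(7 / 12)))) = -98150 / 22869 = -4.29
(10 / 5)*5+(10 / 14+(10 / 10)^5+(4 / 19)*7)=1754 / 133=13.19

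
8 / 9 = 0.89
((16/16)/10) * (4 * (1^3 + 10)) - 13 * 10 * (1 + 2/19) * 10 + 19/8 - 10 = -1094451/760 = -1440.07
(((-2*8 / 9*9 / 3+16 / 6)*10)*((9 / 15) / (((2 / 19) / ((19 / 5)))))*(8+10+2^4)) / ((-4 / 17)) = 417316 / 5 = 83463.20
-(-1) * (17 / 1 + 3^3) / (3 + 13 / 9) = 99 / 10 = 9.90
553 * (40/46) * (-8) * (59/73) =-5220320/1679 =-3109.18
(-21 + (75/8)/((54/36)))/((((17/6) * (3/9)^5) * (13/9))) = -387099/442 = -875.79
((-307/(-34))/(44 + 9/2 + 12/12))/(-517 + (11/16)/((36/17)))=-19648/55652135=-0.00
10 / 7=1.43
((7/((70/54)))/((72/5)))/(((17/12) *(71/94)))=0.35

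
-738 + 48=-690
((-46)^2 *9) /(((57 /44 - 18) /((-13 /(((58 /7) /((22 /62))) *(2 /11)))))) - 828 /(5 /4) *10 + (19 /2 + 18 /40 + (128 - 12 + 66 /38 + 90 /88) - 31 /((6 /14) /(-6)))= -33807446829 /13152370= -2570.45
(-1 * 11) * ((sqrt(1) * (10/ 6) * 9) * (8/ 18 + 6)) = -3190/ 3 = -1063.33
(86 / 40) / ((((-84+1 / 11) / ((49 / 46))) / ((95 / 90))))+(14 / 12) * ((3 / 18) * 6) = 17391997 / 15284880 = 1.14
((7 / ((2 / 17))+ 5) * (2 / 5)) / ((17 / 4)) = 516 / 85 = 6.07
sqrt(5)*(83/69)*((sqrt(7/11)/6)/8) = 0.04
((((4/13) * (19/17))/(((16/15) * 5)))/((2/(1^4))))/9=19/5304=0.00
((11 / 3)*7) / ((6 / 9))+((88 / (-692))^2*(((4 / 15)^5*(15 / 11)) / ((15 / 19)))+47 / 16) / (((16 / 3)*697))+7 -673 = -848229111407587351 / 1351761242400000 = -627.50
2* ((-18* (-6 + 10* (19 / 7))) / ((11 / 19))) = -101232 / 77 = -1314.70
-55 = -55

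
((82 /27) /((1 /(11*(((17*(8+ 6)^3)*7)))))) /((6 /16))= 2356283776 /81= 29089923.16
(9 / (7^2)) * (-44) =-396 / 49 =-8.08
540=540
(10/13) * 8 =80/13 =6.15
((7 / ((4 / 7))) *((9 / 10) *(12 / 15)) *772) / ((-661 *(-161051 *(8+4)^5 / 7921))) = 74908897 / 36790748121600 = 0.00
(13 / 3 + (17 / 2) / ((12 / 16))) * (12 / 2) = 94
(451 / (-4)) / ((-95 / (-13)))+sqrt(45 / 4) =-5863 / 380+3 * sqrt(5) / 2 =-12.07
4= 4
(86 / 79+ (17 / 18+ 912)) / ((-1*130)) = -259951 / 36972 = -7.03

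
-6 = -6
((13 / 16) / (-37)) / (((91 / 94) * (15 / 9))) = -141 / 10360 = -0.01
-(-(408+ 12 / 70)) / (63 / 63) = 14286 / 35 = 408.17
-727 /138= -5.27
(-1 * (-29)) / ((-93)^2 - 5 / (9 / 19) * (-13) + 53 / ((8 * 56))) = 116928 / 35426525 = 0.00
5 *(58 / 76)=145 / 38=3.82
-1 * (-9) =9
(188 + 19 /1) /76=207 /76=2.72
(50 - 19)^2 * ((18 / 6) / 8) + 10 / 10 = 2891 / 8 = 361.38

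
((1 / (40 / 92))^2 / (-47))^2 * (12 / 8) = 839523 / 44180000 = 0.02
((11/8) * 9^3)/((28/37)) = 296703/224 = 1324.57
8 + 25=33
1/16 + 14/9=233/144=1.62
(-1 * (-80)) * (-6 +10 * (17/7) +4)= 1782.86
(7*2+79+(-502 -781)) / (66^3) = -0.00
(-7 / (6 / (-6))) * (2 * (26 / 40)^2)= 1183 / 200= 5.92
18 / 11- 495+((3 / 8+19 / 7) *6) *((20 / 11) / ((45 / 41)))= -106874 / 231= -462.66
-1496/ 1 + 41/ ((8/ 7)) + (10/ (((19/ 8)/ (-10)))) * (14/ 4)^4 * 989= -950057539/ 152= -6250378.55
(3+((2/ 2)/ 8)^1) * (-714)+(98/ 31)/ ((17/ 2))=-2230.88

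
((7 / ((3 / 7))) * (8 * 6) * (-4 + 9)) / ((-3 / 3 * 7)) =-560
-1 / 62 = -0.02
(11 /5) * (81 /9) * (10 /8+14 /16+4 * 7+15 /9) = 25179 /40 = 629.48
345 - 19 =326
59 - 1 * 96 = -37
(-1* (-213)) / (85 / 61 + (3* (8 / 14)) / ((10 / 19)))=454755 / 9929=45.80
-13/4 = -3.25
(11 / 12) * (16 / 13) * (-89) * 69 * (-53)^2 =-19461616.31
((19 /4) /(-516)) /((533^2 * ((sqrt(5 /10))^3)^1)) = -19 * sqrt(2) /293179848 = -0.00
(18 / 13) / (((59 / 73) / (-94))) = -123516 / 767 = -161.04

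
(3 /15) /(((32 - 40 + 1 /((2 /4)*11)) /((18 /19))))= -99 /4085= -0.02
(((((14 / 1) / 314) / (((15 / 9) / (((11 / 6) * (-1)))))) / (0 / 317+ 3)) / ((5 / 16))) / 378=-44 / 317925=-0.00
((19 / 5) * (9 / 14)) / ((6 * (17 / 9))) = 513 / 2380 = 0.22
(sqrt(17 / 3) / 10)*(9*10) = 3*sqrt(51) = 21.42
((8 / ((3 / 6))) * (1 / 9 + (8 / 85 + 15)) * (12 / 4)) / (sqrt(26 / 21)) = 93056 * sqrt(546) / 3315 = 655.93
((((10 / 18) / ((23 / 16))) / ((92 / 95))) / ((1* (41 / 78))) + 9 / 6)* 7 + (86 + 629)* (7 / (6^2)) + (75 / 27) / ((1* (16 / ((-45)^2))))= 506.40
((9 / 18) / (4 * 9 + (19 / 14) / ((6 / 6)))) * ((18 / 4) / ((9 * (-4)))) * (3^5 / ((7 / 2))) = -243 / 2092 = -0.12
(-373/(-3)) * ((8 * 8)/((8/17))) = 50728/3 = 16909.33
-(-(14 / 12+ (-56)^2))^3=30875412998.92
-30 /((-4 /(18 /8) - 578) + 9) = 0.05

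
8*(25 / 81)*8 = 19.75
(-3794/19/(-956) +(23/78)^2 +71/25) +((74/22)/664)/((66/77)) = 7924664909873/2522385637200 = 3.14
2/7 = 0.29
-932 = -932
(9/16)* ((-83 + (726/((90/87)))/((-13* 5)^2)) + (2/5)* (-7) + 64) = -514143/42250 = -12.17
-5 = -5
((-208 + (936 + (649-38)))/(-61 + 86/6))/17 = -4017/2380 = -1.69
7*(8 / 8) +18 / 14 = 8.29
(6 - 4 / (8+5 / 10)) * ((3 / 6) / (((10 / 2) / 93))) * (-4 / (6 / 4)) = -11656 / 85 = -137.13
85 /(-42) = -85 /42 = -2.02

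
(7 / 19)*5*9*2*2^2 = 2520 / 19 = 132.63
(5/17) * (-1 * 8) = -40/17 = -2.35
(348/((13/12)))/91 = 4176/1183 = 3.53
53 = 53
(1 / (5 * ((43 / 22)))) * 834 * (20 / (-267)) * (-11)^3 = 32561584 / 3827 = 8508.38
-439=-439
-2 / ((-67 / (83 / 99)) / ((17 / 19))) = 2822 / 126027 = 0.02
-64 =-64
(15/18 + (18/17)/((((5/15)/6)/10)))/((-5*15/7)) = -17.87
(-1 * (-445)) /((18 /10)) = 2225 /9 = 247.22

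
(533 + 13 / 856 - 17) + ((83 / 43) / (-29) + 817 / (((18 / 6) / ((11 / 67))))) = 120291766459 / 214553832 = 560.66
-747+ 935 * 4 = 2993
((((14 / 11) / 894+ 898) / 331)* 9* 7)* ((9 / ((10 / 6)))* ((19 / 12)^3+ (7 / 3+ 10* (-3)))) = -3796993281417 / 173602880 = -21871.72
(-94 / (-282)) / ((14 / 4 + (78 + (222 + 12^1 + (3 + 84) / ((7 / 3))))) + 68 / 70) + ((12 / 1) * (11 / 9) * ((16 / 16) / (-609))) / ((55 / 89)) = -8602478 / 226210005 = -0.04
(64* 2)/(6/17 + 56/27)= 29376/557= 52.74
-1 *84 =-84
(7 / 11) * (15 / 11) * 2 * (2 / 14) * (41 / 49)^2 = 50430 / 290521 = 0.17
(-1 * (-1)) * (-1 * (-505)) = 505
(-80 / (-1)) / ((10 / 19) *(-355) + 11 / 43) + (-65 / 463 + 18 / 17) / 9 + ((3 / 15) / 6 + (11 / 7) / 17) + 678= 512357637865471 / 755913759930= 677.80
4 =4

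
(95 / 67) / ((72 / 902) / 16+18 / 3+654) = 171380 / 79773483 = 0.00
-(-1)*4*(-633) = -2532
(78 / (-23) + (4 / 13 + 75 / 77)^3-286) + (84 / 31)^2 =-6206169055488867 / 22169375331103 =-279.94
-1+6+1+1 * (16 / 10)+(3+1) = 58 / 5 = 11.60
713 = 713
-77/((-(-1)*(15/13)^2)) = -13013/225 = -57.84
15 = 15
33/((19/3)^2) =297/361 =0.82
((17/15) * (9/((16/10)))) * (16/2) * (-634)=-32334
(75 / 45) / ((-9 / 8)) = -40 / 27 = -1.48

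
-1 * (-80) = 80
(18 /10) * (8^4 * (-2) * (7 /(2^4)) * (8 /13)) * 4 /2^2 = -258048 /65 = -3969.97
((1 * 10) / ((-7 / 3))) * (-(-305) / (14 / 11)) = -50325 / 49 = -1027.04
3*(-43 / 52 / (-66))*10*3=645 / 572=1.13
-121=-121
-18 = -18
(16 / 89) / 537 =16 / 47793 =0.00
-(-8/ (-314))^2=-16/ 24649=-0.00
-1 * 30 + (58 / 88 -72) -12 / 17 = -76331 / 748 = -102.05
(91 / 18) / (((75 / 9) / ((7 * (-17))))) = -72.19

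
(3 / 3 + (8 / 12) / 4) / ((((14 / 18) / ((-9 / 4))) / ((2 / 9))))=-3 / 4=-0.75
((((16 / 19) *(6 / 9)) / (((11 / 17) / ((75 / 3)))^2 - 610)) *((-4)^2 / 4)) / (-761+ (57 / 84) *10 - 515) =323680000 / 111595083428457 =0.00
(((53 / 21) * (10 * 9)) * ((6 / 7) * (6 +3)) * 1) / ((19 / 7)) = 85860 / 133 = 645.56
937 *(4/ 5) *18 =67464/ 5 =13492.80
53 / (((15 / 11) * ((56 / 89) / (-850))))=-4410395 / 84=-52504.70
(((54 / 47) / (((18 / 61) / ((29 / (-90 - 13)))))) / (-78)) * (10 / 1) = 8845 / 62933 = 0.14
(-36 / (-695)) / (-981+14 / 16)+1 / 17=5444599 / 92641415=0.06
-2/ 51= -0.04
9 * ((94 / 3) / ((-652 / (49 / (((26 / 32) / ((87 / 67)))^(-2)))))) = -1747150223 / 210559488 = -8.30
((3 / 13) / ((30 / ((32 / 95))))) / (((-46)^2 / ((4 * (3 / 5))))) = 48 / 16332875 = 0.00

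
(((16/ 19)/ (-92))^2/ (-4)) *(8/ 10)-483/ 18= -153730141/ 5729070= -26.83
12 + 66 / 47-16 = -2.60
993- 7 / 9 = 8930 / 9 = 992.22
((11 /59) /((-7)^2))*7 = 11 /413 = 0.03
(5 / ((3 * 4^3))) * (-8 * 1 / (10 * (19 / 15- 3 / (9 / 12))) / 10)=1 / 1312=0.00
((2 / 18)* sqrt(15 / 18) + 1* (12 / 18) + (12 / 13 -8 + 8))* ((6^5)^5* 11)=5791354969059753984* sqrt(30) + 6463152145470685446144 / 13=528886107202327794357.69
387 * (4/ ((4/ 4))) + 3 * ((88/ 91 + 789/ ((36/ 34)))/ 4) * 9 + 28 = 4813829/ 728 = 6612.40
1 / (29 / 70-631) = -70 / 44141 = -0.00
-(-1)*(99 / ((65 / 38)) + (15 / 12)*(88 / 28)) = 56243 / 910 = 61.81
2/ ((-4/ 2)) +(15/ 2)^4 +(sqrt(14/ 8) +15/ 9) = sqrt(7)/ 2 +151907/ 48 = 3166.05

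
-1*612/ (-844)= 153/ 211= 0.73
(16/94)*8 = 64/47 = 1.36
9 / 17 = 0.53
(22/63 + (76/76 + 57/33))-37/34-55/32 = 101597/376992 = 0.27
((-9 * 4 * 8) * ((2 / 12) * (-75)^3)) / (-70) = -2025000 / 7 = -289285.71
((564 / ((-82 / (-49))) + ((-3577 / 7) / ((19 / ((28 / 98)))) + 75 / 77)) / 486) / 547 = 19813237 / 15946000686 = 0.00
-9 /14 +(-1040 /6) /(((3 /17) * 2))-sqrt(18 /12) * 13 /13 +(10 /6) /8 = -247739 /504-sqrt(6) /2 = -492.77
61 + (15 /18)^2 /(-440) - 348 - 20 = -972581 /3168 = -307.00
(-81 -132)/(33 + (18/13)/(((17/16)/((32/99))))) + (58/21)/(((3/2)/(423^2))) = 187367881791/568729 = 329450.20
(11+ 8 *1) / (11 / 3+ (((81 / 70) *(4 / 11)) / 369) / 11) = 9897195 / 1910039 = 5.18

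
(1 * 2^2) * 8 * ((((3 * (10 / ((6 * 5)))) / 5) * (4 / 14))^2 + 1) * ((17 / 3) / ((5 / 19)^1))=12702944 / 18375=691.32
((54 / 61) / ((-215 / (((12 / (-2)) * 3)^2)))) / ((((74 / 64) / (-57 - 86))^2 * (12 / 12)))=-366362320896 / 17954435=-20405.12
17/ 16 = 1.06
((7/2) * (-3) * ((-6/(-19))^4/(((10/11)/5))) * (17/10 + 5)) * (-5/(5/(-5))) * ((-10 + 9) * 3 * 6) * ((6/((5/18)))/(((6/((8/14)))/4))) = 1856815488/651605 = 2849.60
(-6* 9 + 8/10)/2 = -133/5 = -26.60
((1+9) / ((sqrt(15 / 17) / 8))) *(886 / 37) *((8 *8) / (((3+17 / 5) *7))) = 141760 *sqrt(255) / 777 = 2913.42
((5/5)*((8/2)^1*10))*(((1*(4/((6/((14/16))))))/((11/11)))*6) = 140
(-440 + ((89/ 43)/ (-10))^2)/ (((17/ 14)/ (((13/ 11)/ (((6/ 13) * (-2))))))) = 96234777457/ 207457800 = 463.88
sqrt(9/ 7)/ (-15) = -sqrt(7)/ 35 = -0.08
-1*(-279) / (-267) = -93 / 89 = -1.04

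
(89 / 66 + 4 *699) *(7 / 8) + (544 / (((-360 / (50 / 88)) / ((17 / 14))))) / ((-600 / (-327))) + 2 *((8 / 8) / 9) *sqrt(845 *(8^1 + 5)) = 26 *sqrt(65) / 9 + 67833937 / 27720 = 2470.40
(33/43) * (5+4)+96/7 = 6207/301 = 20.62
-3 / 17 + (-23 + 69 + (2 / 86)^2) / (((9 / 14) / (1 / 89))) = 15799943 / 25177833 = 0.63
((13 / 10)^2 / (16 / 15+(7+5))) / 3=169 / 3920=0.04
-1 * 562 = -562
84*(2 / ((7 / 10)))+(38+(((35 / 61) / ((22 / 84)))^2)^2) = 61024803156518 / 202716958081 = 301.03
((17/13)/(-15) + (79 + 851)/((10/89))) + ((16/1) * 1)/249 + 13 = 134173279/16185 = 8289.98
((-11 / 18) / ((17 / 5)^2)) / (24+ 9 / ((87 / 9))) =-7975 / 3761046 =-0.00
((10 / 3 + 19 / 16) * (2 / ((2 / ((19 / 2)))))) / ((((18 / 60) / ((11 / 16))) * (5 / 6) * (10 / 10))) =45353 / 384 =118.11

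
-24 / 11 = -2.18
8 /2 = 4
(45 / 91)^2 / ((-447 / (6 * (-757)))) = 3065850 / 1233869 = 2.48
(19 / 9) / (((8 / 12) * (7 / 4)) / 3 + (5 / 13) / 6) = 247 / 53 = 4.66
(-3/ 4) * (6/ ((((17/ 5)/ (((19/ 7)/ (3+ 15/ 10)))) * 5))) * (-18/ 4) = 171/ 238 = 0.72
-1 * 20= -20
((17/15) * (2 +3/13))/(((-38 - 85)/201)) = -33031/7995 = -4.13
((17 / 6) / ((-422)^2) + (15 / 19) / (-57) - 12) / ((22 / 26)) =-60243244243 / 4243029384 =-14.20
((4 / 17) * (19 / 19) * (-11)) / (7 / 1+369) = -11 / 1598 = -0.01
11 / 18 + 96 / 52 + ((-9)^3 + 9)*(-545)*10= 918216575 / 234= 3924002.46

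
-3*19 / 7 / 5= -1.63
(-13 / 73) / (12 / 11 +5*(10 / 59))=-8437 / 91834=-0.09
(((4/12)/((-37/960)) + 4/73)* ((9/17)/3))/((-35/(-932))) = -9271536/229585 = -40.38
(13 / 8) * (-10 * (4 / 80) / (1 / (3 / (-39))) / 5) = 1 / 80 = 0.01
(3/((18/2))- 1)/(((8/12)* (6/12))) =-2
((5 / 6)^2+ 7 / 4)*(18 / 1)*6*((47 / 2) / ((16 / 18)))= 6979.50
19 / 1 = 19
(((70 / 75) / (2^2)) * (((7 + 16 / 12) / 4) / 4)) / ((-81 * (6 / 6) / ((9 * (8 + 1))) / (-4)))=0.49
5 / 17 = 0.29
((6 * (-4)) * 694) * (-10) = 166560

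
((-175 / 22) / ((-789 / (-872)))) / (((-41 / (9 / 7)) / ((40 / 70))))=130800 / 830291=0.16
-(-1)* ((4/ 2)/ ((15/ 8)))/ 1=1.07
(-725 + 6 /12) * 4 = -2898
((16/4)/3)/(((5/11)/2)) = 88/15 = 5.87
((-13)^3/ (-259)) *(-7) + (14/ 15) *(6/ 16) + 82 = 16999/ 740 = 22.97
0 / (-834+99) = 0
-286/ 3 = -95.33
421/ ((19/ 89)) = 37469/ 19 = 1972.05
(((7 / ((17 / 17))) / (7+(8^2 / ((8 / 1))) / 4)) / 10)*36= 14 / 5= 2.80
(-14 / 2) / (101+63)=-7 / 164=-0.04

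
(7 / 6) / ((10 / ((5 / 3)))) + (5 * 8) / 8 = 187 / 36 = 5.19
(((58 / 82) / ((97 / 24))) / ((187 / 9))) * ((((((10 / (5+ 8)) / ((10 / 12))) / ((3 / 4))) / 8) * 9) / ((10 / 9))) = 507384 / 48340435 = 0.01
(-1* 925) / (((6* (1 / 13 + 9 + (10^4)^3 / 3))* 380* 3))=-0.00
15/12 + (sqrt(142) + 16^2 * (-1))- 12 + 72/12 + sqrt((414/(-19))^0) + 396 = sqrt(142) + 545/4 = 148.17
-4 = -4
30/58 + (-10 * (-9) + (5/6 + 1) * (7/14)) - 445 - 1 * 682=-360377/348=-1035.57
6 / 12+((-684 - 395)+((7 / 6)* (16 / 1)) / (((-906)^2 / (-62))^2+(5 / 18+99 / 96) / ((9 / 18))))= -52319723845060485 / 48511565925106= -1078.50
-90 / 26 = -45 / 13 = -3.46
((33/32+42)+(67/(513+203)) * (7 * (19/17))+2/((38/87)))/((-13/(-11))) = 983842123/24051872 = 40.91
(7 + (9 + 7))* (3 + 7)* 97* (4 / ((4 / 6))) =133860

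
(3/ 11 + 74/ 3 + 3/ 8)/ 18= 6683/ 4752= 1.41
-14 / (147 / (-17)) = 34 / 21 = 1.62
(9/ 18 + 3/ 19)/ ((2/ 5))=125/ 76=1.64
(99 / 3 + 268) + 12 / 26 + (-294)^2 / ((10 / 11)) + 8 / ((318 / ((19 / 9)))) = 8871874379 / 93015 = 95381.11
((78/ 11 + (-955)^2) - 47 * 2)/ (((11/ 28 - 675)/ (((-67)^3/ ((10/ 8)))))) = 337909554796464/ 1038895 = 325258620.74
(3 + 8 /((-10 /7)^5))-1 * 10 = -104307 /12500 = -8.34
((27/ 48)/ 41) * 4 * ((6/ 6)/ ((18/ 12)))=3/ 82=0.04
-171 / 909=-19 / 101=-0.19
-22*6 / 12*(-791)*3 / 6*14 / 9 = 60907 / 9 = 6767.44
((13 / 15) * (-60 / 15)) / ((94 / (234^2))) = -474552 / 235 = -2019.37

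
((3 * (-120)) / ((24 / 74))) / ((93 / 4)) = -1480 / 31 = -47.74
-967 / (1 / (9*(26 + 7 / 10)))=-2323701 / 10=-232370.10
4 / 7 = 0.57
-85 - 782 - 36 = -903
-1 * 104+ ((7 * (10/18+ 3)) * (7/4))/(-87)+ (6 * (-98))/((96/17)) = -1306831/6264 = -208.63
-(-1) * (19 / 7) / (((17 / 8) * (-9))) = -152 / 1071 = -0.14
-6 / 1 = -6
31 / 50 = 0.62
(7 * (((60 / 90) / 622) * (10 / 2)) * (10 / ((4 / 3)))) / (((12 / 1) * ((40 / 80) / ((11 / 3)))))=1925 / 11196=0.17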